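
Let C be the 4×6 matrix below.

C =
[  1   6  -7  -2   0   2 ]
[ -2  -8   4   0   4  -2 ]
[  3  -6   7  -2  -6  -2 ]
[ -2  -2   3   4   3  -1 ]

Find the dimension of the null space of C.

2

Row reduce to echelon form.
R2 ← R2 + (2)·R1: [0, 4, -10, -4, 4, 2]
R3 ← R3 − (3)·R1: [0, -24, 28, 4, -6, -8]
R4 ← R4 + (2)·R1: [0, 10, -11, 0, 3, 3]
R3 ← R3 + (6)·R2: [0, 0, -32, -20, 18, 4]
R4 ← R4 − (5/2)·R2: [0, 0, 14, 10, -7, -2]
R4 ← R4 + (7/16)·R3: [0, 0, 0, 5/4, 7/8, -1/4]
4 nonzero rows, so rank(C) = 4.
C has 6 columns; by rank–nullity, nullity = 6 − 4 = 2.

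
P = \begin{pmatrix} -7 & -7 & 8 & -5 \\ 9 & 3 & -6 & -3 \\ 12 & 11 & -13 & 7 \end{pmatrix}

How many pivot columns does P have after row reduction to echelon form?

2

Row reduce to echelon form.
R2 ← R2 + (9/7)·R1: [0, -6, 30/7, -66/7]
R3 ← R3 + (12/7)·R1: [0, -1, 5/7, -11/7]
R3 ← R3 − (1/6)·R2: [0, 0, 0, 0]
Echelon form has 2 nonzero rows, so rank(P) = 2.
Each nonzero row contributes one pivot column: 2 pivot columns.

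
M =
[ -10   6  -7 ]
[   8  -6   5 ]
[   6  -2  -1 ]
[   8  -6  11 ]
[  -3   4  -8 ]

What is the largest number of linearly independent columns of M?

Row reduce to echelon form.
R2 ← R2 + (4/5)·R1: [0, -6/5, -3/5]
R3 ← R3 + (3/5)·R1: [0, 8/5, -26/5]
R4 ← R4 + (4/5)·R1: [0, -6/5, 27/5]
R5 ← R5 − (3/10)·R1: [0, 11/5, -59/10]
R3 ← R3 + (4/3)·R2: [0, 0, -6]
R4 ← R4 − R2: [0, 0, 6]
R5 ← R5 + (11/6)·R2: [0, 0, -7]
R4 ← R4 + R3: [0, 0, 0]
R5 ← R5 − (7/6)·R3: [0, 0, 0]
Echelon form has 3 nonzero rows, so rank(M) = 3.
The rank gives the maximum number of linearly independent columns: 3.

3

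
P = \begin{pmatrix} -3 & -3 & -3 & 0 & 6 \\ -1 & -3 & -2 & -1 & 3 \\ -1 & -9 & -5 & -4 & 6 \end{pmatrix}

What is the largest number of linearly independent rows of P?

2

Row reduce to echelon form.
R2 ← R2 − (1/3)·R1: [0, -2, -1, -1, 1]
R3 ← R3 − (1/3)·R1: [0, -8, -4, -4, 4]
R3 ← R3 − (4)·R2: [0, 0, 0, 0, 0]
Echelon form has 2 nonzero rows, so rank(P) = 2.
The rank gives the maximum number of linearly independent rows: 2.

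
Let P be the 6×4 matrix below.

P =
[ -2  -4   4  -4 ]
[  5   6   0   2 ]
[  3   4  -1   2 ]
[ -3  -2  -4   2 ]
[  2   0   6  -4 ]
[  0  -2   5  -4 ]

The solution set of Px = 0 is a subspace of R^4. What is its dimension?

2

Row reduce to echelon form.
R2 ← R2 + (5/2)·R1: [0, -4, 10, -8]
R3 ← R3 + (3/2)·R1: [0, -2, 5, -4]
R4 ← R4 − (3/2)·R1: [0, 4, -10, 8]
R5 ← R5 + R1: [0, -4, 10, -8]
R3 ← R3 − (1/2)·R2: [0, 0, 0, 0]
R4 ← R4 + R2: [0, 0, 0, 0]
R5 ← R5 − R2: [0, 0, 0, 0]
R6 ← R6 − (1/2)·R2: [0, 0, 0, 0]
2 nonzero rows, so rank(P) = 2.
P has 4 columns; by rank–nullity, nullity = 4 − 2 = 2.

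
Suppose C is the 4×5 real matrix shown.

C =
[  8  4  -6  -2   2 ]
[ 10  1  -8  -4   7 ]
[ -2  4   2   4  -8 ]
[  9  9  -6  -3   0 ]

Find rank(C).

Row reduce to echelon form.
R2 ← R2 − (5/4)·R1: [0, -4, -1/2, -3/2, 9/2]
R3 ← R3 + (1/4)·R1: [0, 5, 1/2, 7/2, -15/2]
R4 ← R4 − (9/8)·R1: [0, 9/2, 3/4, -3/4, -9/4]
R3 ← R3 + (5/4)·R2: [0, 0, -1/8, 13/8, -15/8]
R4 ← R4 + (9/8)·R2: [0, 0, 3/16, -39/16, 45/16]
R4 ← R4 + (3/2)·R3: [0, 0, 0, 0, 0]
Echelon form has 3 nonzero rows, so rank(C) = 3.

3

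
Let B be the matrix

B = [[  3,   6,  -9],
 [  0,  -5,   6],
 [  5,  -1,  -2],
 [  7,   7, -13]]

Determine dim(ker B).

0

Row reduce to echelon form.
R3 ← R3 − (5/3)·R1: [0, -11, 13]
R4 ← R4 − (7/3)·R1: [0, -7, 8]
R3 ← R3 − (11/5)·R2: [0, 0, -1/5]
R4 ← R4 − (7/5)·R2: [0, 0, -2/5]
R4 ← R4 − (2)·R3: [0, 0, 0]
3 nonzero rows, so rank(B) = 3.
B has 3 columns; by rank–nullity, nullity = 3 − 3 = 0.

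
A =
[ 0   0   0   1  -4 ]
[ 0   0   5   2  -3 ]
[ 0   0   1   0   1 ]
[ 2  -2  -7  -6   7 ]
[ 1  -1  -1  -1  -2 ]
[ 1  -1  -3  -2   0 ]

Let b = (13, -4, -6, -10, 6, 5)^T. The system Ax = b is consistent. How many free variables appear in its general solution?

Row reduce the augmented matrix [A | b].
Swap R1 ↔ R4
R5 ← R5 − (1/2)·R1: [0, 0, 5/2, 2, -11/2, 11]
R6 ← R6 − (1/2)·R1: [0, 0, 1/2, 1, -7/2, 10]
R3 ← R3 − (1/5)·R2: [0, 0, 0, -2/5, 8/5, -26/5]
R5 ← R5 − (1/2)·R2: [0, 0, 0, 1, -4, 13]
R6 ← R6 − (1/10)·R2: [0, 0, 0, 4/5, -16/5, 52/5]
R4 ← R4 + (5/2)·R3: [0, 0, 0, 0, 0, 0]
R5 ← R5 + (5/2)·R3: [0, 0, 0, 0, 0, 0]
R6 ← R6 + (2)·R3: [0, 0, 0, 0, 0, 0]
The echelon form has 3 nonzero rows, and every pivot lies in the first 5 columns, so rank(A) = rank([A|b]) = 3.
The system is consistent.
Free variables = (unknowns) − (rank) = 5 − 3 = 2.

2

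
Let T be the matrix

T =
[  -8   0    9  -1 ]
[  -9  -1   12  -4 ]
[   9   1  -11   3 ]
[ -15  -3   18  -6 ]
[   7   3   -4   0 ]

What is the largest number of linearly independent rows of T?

Row reduce to echelon form.
R2 ← R2 − (9/8)·R1: [0, -1, 15/8, -23/8]
R3 ← R3 + (9/8)·R1: [0, 1, -7/8, 15/8]
R4 ← R4 − (15/8)·R1: [0, -3, 9/8, -33/8]
R5 ← R5 + (7/8)·R1: [0, 3, 31/8, -7/8]
R3 ← R3 + R2: [0, 0, 1, -1]
R4 ← R4 − (3)·R2: [0, 0, -9/2, 9/2]
R5 ← R5 + (3)·R2: [0, 0, 19/2, -19/2]
R4 ← R4 + (9/2)·R3: [0, 0, 0, 0]
R5 ← R5 − (19/2)·R3: [0, 0, 0, 0]
Echelon form has 3 nonzero rows, so rank(T) = 3.
The rank gives the maximum number of linearly independent rows: 3.

3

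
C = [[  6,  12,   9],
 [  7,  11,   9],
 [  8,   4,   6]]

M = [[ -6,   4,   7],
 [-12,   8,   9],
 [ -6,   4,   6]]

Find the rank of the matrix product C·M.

First compute CM:
[[-234, 156, 204],
 [-228, 152, 202],
 [-132,  88, 128]]
Now row reduce the product.
R2 ← R2 − (38/39)·R1: [0, 0, 42/13]
R3 ← R3 − (22/39)·R1: [0, 0, 168/13]
R3 ← R3 − (4)·R2: [0, 0, 0]
2 nonzero rows, so rank(CM) = 2.

2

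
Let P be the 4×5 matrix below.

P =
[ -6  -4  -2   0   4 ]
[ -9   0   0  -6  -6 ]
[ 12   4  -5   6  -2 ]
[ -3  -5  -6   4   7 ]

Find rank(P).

3

Row reduce to echelon form.
R2 ← R2 − (3/2)·R1: [0, 6, 3, -6, -12]
R3 ← R3 + (2)·R1: [0, -4, -9, 6, 6]
R4 ← R4 − (1/2)·R1: [0, -3, -5, 4, 5]
R3 ← R3 + (2/3)·R2: [0, 0, -7, 2, -2]
R4 ← R4 + (1/2)·R2: [0, 0, -7/2, 1, -1]
R4 ← R4 − (1/2)·R3: [0, 0, 0, 0, 0]
Echelon form has 3 nonzero rows, so rank(P) = 3.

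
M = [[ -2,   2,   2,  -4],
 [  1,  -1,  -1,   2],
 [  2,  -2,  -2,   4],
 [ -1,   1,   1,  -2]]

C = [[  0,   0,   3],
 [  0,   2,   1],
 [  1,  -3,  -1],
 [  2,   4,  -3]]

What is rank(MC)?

First compute MC:
[[ -6, -18,   6],
 [  3,   9,  -3],
 [  6,  18,  -6],
 [ -3,  -9,   3]]
Now row reduce the product.
R2 ← R2 + (1/2)·R1: [0, 0, 0]
R3 ← R3 + R1: [0, 0, 0]
R4 ← R4 − (1/2)·R1: [0, 0, 0]
1 nonzero row, so rank(MC) = 1.

1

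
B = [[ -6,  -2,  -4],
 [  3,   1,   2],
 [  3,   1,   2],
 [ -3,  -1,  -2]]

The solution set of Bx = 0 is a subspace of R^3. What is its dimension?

Row reduce to echelon form.
R2 ← R2 + (1/2)·R1: [0, 0, 0]
R3 ← R3 + (1/2)·R1: [0, 0, 0]
R4 ← R4 − (1/2)·R1: [0, 0, 0]
1 nonzero row, so rank(B) = 1.
B has 3 columns; by rank–nullity, nullity = 3 − 1 = 2.

2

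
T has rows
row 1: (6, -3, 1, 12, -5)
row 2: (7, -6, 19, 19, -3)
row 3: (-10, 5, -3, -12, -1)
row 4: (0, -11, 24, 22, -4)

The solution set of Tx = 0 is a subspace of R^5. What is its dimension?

Row reduce to echelon form.
R2 ← R2 − (7/6)·R1: [0, -5/2, 107/6, 5, 17/6]
R3 ← R3 + (5/3)·R1: [0, 0, -4/3, 8, -28/3]
R4 ← R4 − (22/5)·R2: [0, 0, -817/15, 0, -247/15]
R4 ← R4 − (817/20)·R3: [0, 0, 0, -1634/5, 1824/5]
4 nonzero rows, so rank(T) = 4.
T has 5 columns; by rank–nullity, nullity = 5 − 4 = 1.

1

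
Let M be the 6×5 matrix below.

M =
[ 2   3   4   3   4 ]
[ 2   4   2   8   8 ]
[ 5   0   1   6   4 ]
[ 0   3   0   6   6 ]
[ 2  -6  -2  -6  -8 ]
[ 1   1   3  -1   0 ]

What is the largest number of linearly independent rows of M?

3

Row reduce to echelon form.
R2 ← R2 − R1: [0, 1, -2, 5, 4]
R3 ← R3 − (5/2)·R1: [0, -15/2, -9, -3/2, -6]
R5 ← R5 − R1: [0, -9, -6, -9, -12]
R6 ← R6 − (1/2)·R1: [0, -1/2, 1, -5/2, -2]
R3 ← R3 + (15/2)·R2: [0, 0, -24, 36, 24]
R4 ← R4 − (3)·R2: [0, 0, 6, -9, -6]
R5 ← R5 + (9)·R2: [0, 0, -24, 36, 24]
R6 ← R6 + (1/2)·R2: [0, 0, 0, 0, 0]
R4 ← R4 + (1/4)·R3: [0, 0, 0, 0, 0]
R5 ← R5 − R3: [0, 0, 0, 0, 0]
Echelon form has 3 nonzero rows, so rank(M) = 3.
The rank gives the maximum number of linearly independent rows: 3.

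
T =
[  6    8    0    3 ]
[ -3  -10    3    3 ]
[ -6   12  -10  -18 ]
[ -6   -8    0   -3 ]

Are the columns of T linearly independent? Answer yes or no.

Row reduce T to echelon form.
R2 ← R2 + (1/2)·R1: [0, -6, 3, 9/2]
R3 ← R3 + R1: [0, 20, -10, -15]
R4 ← R4 + R1: [0, 0, 0, 0]
R3 ← R3 + (10/3)·R2: [0, 0, 0, 0]
2 pivots among 4 columns.
Only 2 < 4 pivot columns, so the columns are linearly dependent.

no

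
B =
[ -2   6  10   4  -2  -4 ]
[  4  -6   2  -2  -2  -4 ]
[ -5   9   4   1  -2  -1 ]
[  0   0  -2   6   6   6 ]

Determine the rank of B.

3

Row reduce to echelon form.
R2 ← R2 + (2)·R1: [0, 6, 22, 6, -6, -12]
R3 ← R3 − (5/2)·R1: [0, -6, -21, -9, 3, 9]
R3 ← R3 + R2: [0, 0, 1, -3, -3, -3]
R4 ← R4 + (2)·R3: [0, 0, 0, 0, 0, 0]
Echelon form has 3 nonzero rows, so rank(B) = 3.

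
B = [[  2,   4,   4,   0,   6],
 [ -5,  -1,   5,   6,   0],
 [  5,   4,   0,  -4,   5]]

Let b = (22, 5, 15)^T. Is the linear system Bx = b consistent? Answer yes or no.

Row reduce the augmented matrix [B | b].
R2 ← R2 + (5/2)·R1: [0, 9, 15, 6, 15, 60]
R3 ← R3 − (5/2)·R1: [0, -6, -10, -4, -10, -40]
R3 ← R3 + (2/3)·R2: [0, 0, 0, 0, 0, 0]
The echelon form has 2 nonzero rows, and every pivot lies in the first 5 columns, so rank(B) = rank([B|b]) = 2.
The system is consistent.

yes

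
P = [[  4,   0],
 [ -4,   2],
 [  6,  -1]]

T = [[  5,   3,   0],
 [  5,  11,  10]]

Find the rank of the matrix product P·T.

First compute PT:
[[ 20,  12,   0],
 [-10,  10,  20],
 [ 25,   7, -10]]
Now row reduce the product.
R2 ← R2 + (1/2)·R1: [0, 16, 20]
R3 ← R3 − (5/4)·R1: [0, -8, -10]
R3 ← R3 + (1/2)·R2: [0, 0, 0]
2 nonzero rows, so rank(PT) = 2.

2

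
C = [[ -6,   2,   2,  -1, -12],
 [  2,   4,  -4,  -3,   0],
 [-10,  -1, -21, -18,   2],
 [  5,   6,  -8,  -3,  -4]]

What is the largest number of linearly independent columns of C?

Row reduce to echelon form.
R2 ← R2 + (1/3)·R1: [0, 14/3, -10/3, -10/3, -4]
R3 ← R3 − (5/3)·R1: [0, -13/3, -73/3, -49/3, 22]
R4 ← R4 + (5/6)·R1: [0, 23/3, -19/3, -23/6, -14]
R3 ← R3 + (13/14)·R2: [0, 0, -192/7, -136/7, 128/7]
R4 ← R4 − (23/14)·R2: [0, 0, -6/7, 23/14, -52/7]
R4 ← R4 − (1/32)·R3: [0, 0, 0, 9/4, -8]
Echelon form has 4 nonzero rows, so rank(C) = 4.
The rank gives the maximum number of linearly independent columns: 4.

4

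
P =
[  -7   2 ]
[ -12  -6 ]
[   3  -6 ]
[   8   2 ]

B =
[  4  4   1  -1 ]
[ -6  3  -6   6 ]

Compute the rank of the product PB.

First compute PB:
[[-40, -22, -19,  19],
 [-12, -66,  24, -24],
 [ 48,  -6,  39, -39],
 [ 20,  38,  -4,   4]]
Now row reduce the product.
R2 ← R2 − (3/10)·R1: [0, -297/5, 297/10, -297/10]
R3 ← R3 + (6/5)·R1: [0, -162/5, 81/5, -81/5]
R4 ← R4 + (1/2)·R1: [0, 27, -27/2, 27/2]
R3 ← R3 − (6/11)·R2: [0, 0, 0, 0]
R4 ← R4 + (5/11)·R2: [0, 0, 0, 0]
2 nonzero rows, so rank(PB) = 2.

2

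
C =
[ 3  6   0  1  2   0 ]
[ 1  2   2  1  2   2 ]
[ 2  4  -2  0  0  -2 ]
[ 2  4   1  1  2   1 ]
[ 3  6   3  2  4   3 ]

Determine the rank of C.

2

Row reduce to echelon form.
R2 ← R2 − (1/3)·R1: [0, 0, 2, 2/3, 4/3, 2]
R3 ← R3 − (2/3)·R1: [0, 0, -2, -2/3, -4/3, -2]
R4 ← R4 − (2/3)·R1: [0, 0, 1, 1/3, 2/3, 1]
R5 ← R5 − R1: [0, 0, 3, 1, 2, 3]
R3 ← R3 + R2: [0, 0, 0, 0, 0, 0]
R4 ← R4 − (1/2)·R2: [0, 0, 0, 0, 0, 0]
R5 ← R5 − (3/2)·R2: [0, 0, 0, 0, 0, 0]
Echelon form has 2 nonzero rows, so rank(C) = 2.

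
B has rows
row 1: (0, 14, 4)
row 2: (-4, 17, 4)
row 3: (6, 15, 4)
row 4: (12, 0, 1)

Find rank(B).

3

Row reduce to echelon form.
Swap R1 ↔ R2
R3 ← R3 + (3/2)·R1: [0, 81/2, 10]
R4 ← R4 + (3)·R1: [0, 51, 13]
R3 ← R3 − (81/28)·R2: [0, 0, -11/7]
R4 ← R4 − (51/14)·R2: [0, 0, -11/7]
R4 ← R4 − R3: [0, 0, 0]
Echelon form has 3 nonzero rows, so rank(B) = 3.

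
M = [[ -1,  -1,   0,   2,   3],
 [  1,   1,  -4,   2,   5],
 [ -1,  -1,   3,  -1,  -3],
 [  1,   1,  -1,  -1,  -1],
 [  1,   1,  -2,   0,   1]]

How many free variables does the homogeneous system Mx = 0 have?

3

Row reduce to echelon form.
R2 ← R2 + R1: [0, 0, -4, 4, 8]
R3 ← R3 − R1: [0, 0, 3, -3, -6]
R4 ← R4 + R1: [0, 0, -1, 1, 2]
R5 ← R5 + R1: [0, 0, -2, 2, 4]
R3 ← R3 + (3/4)·R2: [0, 0, 0, 0, 0]
R4 ← R4 − (1/4)·R2: [0, 0, 0, 0, 0]
R5 ← R5 − (1/2)·R2: [0, 0, 0, 0, 0]
2 nonzero rows, so rank(M) = 2.
M has 5 columns; by rank–nullity, nullity = 5 − 2 = 3.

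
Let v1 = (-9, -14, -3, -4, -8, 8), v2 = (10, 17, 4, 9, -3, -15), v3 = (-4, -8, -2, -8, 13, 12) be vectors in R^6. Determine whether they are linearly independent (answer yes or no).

yes

Form the matrix with these vectors as rows and row reduce.
R2 ← R2 + (10/9)·R1: [0, 13/9, 2/3, 41/9, -107/9, -55/9]
R3 ← R3 − (4/9)·R1: [0, -16/9, -2/3, -56/9, 149/9, 76/9]
R3 ← R3 + (16/13)·R2: [0, 0, 2/13, -8/13, 25/13, 12/13]
3 nonzero rows, so the 3 vectors span a space of dimension 3.
Since 3 = 3, the vectors are linearly independent.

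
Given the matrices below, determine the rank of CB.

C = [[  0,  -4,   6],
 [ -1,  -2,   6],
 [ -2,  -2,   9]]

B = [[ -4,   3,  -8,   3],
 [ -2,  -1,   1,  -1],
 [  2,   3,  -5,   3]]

2

First compute CB:
[[ 20,  22, -34,  22],
 [ 20,  17, -24,  17],
 [ 30,  23, -31,  23]]
Now row reduce the product.
R2 ← R2 − R1: [0, -5, 10, -5]
R3 ← R3 − (3/2)·R1: [0, -10, 20, -10]
R3 ← R3 − (2)·R2: [0, 0, 0, 0]
2 nonzero rows, so rank(CB) = 2.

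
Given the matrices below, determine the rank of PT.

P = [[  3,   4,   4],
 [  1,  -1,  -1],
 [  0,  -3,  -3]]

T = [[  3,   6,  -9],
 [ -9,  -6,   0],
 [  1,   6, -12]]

First compute PT:
[[-23,  18, -75],
 [ 11,   6,   3],
 [ 24,   0,  36]]
Now row reduce the product.
R2 ← R2 + (11/23)·R1: [0, 336/23, -756/23]
R3 ← R3 + (24/23)·R1: [0, 432/23, -972/23]
R3 ← R3 − (9/7)·R2: [0, 0, 0]
2 nonzero rows, so rank(PT) = 2.

2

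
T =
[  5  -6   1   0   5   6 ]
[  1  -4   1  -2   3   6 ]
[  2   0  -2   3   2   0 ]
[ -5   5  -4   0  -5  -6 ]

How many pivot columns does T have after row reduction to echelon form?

Row reduce to echelon form.
R2 ← R2 − (1/5)·R1: [0, -14/5, 4/5, -2, 2, 24/5]
R3 ← R3 − (2/5)·R1: [0, 12/5, -12/5, 3, 0, -12/5]
R4 ← R4 + R1: [0, -1, -3, 0, 0, 0]
R3 ← R3 + (6/7)·R2: [0, 0, -12/7, 9/7, 12/7, 12/7]
R4 ← R4 − (5/14)·R2: [0, 0, -23/7, 5/7, -5/7, -12/7]
R4 ← R4 − (23/12)·R3: [0, 0, 0, -7/4, -4, -5]
Echelon form has 4 nonzero rows, so rank(T) = 4.
Each nonzero row contributes one pivot column: 4 pivot columns.

4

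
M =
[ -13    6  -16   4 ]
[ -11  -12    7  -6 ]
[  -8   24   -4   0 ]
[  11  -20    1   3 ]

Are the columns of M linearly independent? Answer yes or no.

yes

Row reduce M to echelon form.
R2 ← R2 − (11/13)·R1: [0, -222/13, 267/13, -122/13]
R3 ← R3 − (8/13)·R1: [0, 264/13, 76/13, -32/13]
R4 ← R4 + (11/13)·R1: [0, -194/13, -163/13, 83/13]
R3 ← R3 + (44/37)·R2: [0, 0, 1120/37, -504/37]
R4 ← R4 − (97/111)·R2: [0, 0, -1128/37, 1619/111]
R4 ← R4 + (141/140)·R3: [0, 0, 0, 13/15]
4 pivots among 4 columns.
Every column is a pivot column, so the columns are linearly independent.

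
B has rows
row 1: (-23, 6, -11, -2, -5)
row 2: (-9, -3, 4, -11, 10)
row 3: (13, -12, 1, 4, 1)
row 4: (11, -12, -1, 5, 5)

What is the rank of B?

Row reduce to echelon form.
R2 ← R2 − (9/23)·R1: [0, -123/23, 191/23, -235/23, 275/23]
R3 ← R3 + (13/23)·R1: [0, -198/23, -120/23, 66/23, -42/23]
R4 ← R4 + (11/23)·R1: [0, -210/23, -144/23, 93/23, 60/23]
R3 ← R3 − (66/41)·R2: [0, 0, -762/41, 792/41, -864/41]
R4 ← R4 − (70/41)·R2: [0, 0, -838/41, 881/41, -730/41]
R4 ← R4 − (419/381)·R3: [0, 0, 0, 31/127, 682/127]
Echelon form has 4 nonzero rows, so rank(B) = 4.

4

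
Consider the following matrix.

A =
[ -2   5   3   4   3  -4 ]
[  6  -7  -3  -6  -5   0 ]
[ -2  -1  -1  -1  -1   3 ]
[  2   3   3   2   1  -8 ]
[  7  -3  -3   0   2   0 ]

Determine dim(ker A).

2

Row reduce to echelon form.
R2 ← R2 + (3)·R1: [0, 8, 6, 6, 4, -12]
R3 ← R3 − R1: [0, -6, -4, -5, -4, 7]
R4 ← R4 + R1: [0, 8, 6, 6, 4, -12]
R5 ← R5 + (7/2)·R1: [0, 29/2, 15/2, 14, 25/2, -14]
R3 ← R3 + (3/4)·R2: [0, 0, 1/2, -1/2, -1, -2]
R4 ← R4 − R2: [0, 0, 0, 0, 0, 0]
R5 ← R5 − (29/16)·R2: [0, 0, -27/8, 25/8, 21/4, 31/4]
R5 ← R5 + (27/4)·R3: [0, 0, 0, -1/4, -3/2, -23/4]
Swap R4 ↔ R5
4 nonzero rows, so rank(A) = 4.
A has 6 columns; by rank–nullity, nullity = 6 − 4 = 2.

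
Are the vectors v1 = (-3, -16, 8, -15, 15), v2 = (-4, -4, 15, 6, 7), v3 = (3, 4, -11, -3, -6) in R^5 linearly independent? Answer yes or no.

Form the matrix with these vectors as rows and row reduce.
R2 ← R2 − (4/3)·R1: [0, 52/3, 13/3, 26, -13]
R3 ← R3 + R1: [0, -12, -3, -18, 9]
R3 ← R3 + (9/13)·R2: [0, 0, 0, 0, 0]
2 nonzero rows, so the 3 vectors span a space of dimension 2.
Since 2 < 3, the vectors are linearly dependent.

no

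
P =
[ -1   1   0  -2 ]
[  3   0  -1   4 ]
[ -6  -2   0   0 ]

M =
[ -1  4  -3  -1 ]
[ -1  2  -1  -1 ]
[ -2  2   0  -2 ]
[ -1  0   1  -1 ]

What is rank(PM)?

First compute PM:
[[  2,  -2,   0,   2],
 [ -5,  10,  -5,  -5],
 [  8, -28,  20,   8]]
Now row reduce the product.
R2 ← R2 + (5/2)·R1: [0, 5, -5, 0]
R3 ← R3 − (4)·R1: [0, -20, 20, 0]
R3 ← R3 + (4)·R2: [0, 0, 0, 0]
2 nonzero rows, so rank(PM) = 2.

2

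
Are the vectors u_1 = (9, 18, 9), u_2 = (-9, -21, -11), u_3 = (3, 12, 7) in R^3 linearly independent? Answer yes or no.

no

Form the matrix with these vectors as rows and row reduce.
R2 ← R2 + R1: [0, -3, -2]
R3 ← R3 − (1/3)·R1: [0, 6, 4]
R3 ← R3 + (2)·R2: [0, 0, 0]
2 nonzero rows, so the 3 vectors span a space of dimension 2.
Since 2 < 3, the vectors are linearly dependent.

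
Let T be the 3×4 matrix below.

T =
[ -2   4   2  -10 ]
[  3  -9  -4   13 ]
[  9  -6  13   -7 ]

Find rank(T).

3

Row reduce to echelon form.
R2 ← R2 + (3/2)·R1: [0, -3, -1, -2]
R3 ← R3 + (9/2)·R1: [0, 12, 22, -52]
R3 ← R3 + (4)·R2: [0, 0, 18, -60]
Echelon form has 3 nonzero rows, so rank(T) = 3.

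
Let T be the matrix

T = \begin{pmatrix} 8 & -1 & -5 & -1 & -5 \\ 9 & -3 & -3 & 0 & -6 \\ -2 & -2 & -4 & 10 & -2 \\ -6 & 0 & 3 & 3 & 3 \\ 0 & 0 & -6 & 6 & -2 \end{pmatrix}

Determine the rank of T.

Row reduce to echelon form.
R2 ← R2 − (9/8)·R1: [0, -15/8, 21/8, 9/8, -3/8]
R3 ← R3 + (1/4)·R1: [0, -9/4, -21/4, 39/4, -13/4]
R4 ← R4 + (3/4)·R1: [0, -3/4, -3/4, 9/4, -3/4]
R3 ← R3 − (6/5)·R2: [0, 0, -42/5, 42/5, -14/5]
R4 ← R4 − (2/5)·R2: [0, 0, -9/5, 9/5, -3/5]
R4 ← R4 − (3/14)·R3: [0, 0, 0, 0, 0]
R5 ← R5 − (5/7)·R3: [0, 0, 0, 0, 0]
Echelon form has 3 nonzero rows, so rank(T) = 3.

3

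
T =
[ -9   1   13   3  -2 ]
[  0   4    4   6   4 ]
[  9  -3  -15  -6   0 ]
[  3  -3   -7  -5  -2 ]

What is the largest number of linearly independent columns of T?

Row reduce to echelon form.
R3 ← R3 + R1: [0, -2, -2, -3, -2]
R4 ← R4 + (1/3)·R1: [0, -8/3, -8/3, -4, -8/3]
R3 ← R3 + (1/2)·R2: [0, 0, 0, 0, 0]
R4 ← R4 + (2/3)·R2: [0, 0, 0, 0, 0]
Echelon form has 2 nonzero rows, so rank(T) = 2.
The rank gives the maximum number of linearly independent columns: 2.

2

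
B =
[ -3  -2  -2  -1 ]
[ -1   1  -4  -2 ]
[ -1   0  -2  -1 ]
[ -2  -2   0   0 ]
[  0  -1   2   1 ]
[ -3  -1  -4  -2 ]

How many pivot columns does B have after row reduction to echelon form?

2

Row reduce to echelon form.
R2 ← R2 − (1/3)·R1: [0, 5/3, -10/3, -5/3]
R3 ← R3 − (1/3)·R1: [0, 2/3, -4/3, -2/3]
R4 ← R4 − (2/3)·R1: [0, -2/3, 4/3, 2/3]
R6 ← R6 − R1: [0, 1, -2, -1]
R3 ← R3 − (2/5)·R2: [0, 0, 0, 0]
R4 ← R4 + (2/5)·R2: [0, 0, 0, 0]
R5 ← R5 + (3/5)·R2: [0, 0, 0, 0]
R6 ← R6 − (3/5)·R2: [0, 0, 0, 0]
Echelon form has 2 nonzero rows, so rank(B) = 2.
Each nonzero row contributes one pivot column: 2 pivot columns.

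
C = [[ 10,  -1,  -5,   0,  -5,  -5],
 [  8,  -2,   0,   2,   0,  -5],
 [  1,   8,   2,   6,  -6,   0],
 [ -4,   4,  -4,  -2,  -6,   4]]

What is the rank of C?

Row reduce to echelon form.
R2 ← R2 − (4/5)·R1: [0, -6/5, 4, 2, 4, -1]
R3 ← R3 − (1/10)·R1: [0, 81/10, 5/2, 6, -11/2, 1/2]
R4 ← R4 + (2/5)·R1: [0, 18/5, -6, -2, -8, 2]
R3 ← R3 + (27/4)·R2: [0, 0, 59/2, 39/2, 43/2, -25/4]
R4 ← R4 + (3)·R2: [0, 0, 6, 4, 4, -1]
R4 ← R4 − (12/59)·R3: [0, 0, 0, 2/59, -22/59, 16/59]
Echelon form has 4 nonzero rows, so rank(C) = 4.

4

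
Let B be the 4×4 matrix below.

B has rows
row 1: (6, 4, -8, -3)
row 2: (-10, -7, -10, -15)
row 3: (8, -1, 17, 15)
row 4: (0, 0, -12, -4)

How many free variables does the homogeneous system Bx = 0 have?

Row reduce to echelon form.
R2 ← R2 + (5/3)·R1: [0, -1/3, -70/3, -20]
R3 ← R3 − (4/3)·R1: [0, -19/3, 83/3, 19]
R3 ← R3 − (19)·R2: [0, 0, 471, 399]
R4 ← R4 + (4/157)·R3: [0, 0, 0, 968/157]
4 nonzero rows, so rank(B) = 4.
B has 4 columns; by rank–nullity, nullity = 4 − 4 = 0.

0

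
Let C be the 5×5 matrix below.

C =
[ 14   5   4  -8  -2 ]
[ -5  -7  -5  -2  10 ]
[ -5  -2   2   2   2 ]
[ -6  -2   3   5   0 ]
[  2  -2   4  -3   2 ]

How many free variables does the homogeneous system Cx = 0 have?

0

Row reduce to echelon form.
R2 ← R2 + (5/14)·R1: [0, -73/14, -25/7, -34/7, 65/7]
R3 ← R3 + (5/14)·R1: [0, -3/14, 24/7, -6/7, 9/7]
R4 ← R4 + (3/7)·R1: [0, 1/7, 33/7, 11/7, -6/7]
R5 ← R5 − (1/7)·R1: [0, -19/7, 24/7, -13/7, 16/7]
R3 ← R3 − (3/73)·R2: [0, 0, 261/73, -48/73, 66/73]
R4 ← R4 + (2/73)·R2: [0, 0, 337/73, 105/73, -44/73]
R5 ← R5 − (38/73)·R2: [0, 0, 386/73, 49/73, -186/73]
R4 ← R4 − (337/261)·R3: [0, 0, 0, 199/87, -154/87]
R5 ← R5 − (386/261)·R3: [0, 0, 0, 143/87, -338/87]
R5 ← R5 − (143/199)·R4: [0, 0, 0, 0, -520/199]
5 nonzero rows, so rank(C) = 5.
C has 5 columns; by rank–nullity, nullity = 5 − 5 = 0.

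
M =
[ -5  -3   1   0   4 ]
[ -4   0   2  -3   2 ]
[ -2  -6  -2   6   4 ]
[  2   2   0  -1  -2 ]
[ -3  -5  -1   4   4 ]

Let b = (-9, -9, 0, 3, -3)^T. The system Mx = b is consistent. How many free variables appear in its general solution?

Row reduce the augmented matrix [M | b].
R2 ← R2 − (4/5)·R1: [0, 12/5, 6/5, -3, -6/5, -9/5]
R3 ← R3 − (2/5)·R1: [0, -24/5, -12/5, 6, 12/5, 18/5]
R4 ← R4 + (2/5)·R1: [0, 4/5, 2/5, -1, -2/5, -3/5]
R5 ← R5 − (3/5)·R1: [0, -16/5, -8/5, 4, 8/5, 12/5]
R3 ← R3 + (2)·R2: [0, 0, 0, 0, 0, 0]
R4 ← R4 − (1/3)·R2: [0, 0, 0, 0, 0, 0]
R5 ← R5 + (4/3)·R2: [0, 0, 0, 0, 0, 0]
The echelon form has 2 nonzero rows, and every pivot lies in the first 5 columns, so rank(M) = rank([M|b]) = 2.
The system is consistent.
Free variables = (unknowns) − (rank) = 5 − 2 = 3.

3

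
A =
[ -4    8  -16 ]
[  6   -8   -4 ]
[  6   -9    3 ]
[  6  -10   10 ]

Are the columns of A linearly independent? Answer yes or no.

Row reduce A to echelon form.
R2 ← R2 + (3/2)·R1: [0, 4, -28]
R3 ← R3 + (3/2)·R1: [0, 3, -21]
R4 ← R4 + (3/2)·R1: [0, 2, -14]
R3 ← R3 − (3/4)·R2: [0, 0, 0]
R4 ← R4 − (1/2)·R2: [0, 0, 0]
2 pivots among 3 columns.
Only 2 < 3 pivot columns, so the columns are linearly dependent.

no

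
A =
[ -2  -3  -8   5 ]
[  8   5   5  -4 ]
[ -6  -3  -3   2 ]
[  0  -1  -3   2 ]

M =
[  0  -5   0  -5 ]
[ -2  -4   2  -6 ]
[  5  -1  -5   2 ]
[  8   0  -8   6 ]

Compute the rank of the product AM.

3

First compute AM:
[[  6,  30,  -6,  42],
 [-17, -65,  17, -84],
 [  7,  45,  -7,  54],
 [  3,   7,  -3,  12]]
Now row reduce the product.
R2 ← R2 + (17/6)·R1: [0, 20, 0, 35]
R3 ← R3 − (7/6)·R1: [0, 10, 0, 5]
R4 ← R4 − (1/2)·R1: [0, -8, 0, -9]
R3 ← R3 − (1/2)·R2: [0, 0, 0, -25/2]
R4 ← R4 + (2/5)·R2: [0, 0, 0, 5]
R4 ← R4 + (2/5)·R3: [0, 0, 0, 0]
3 nonzero rows, so rank(AM) = 3.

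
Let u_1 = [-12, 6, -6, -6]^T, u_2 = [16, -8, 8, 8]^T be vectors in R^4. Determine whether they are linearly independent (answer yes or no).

Form the matrix with these vectors as rows and row reduce.
R2 ← R2 + (4/3)·R1: [0, 0, 0, 0]
1 nonzero row, so the 2 vectors span a space of dimension 1.
Since 1 < 2, the vectors are linearly dependent.

no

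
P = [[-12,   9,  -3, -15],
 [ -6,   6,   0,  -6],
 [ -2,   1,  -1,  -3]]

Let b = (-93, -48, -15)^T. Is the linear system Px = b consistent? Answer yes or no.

yes

Row reduce the augmented matrix [P | b].
R2 ← R2 − (1/2)·R1: [0, 3/2, 3/2, 3/2, -3/2]
R3 ← R3 − (1/6)·R1: [0, -1/2, -1/2, -1/2, 1/2]
R3 ← R3 + (1/3)·R2: [0, 0, 0, 0, 0]
The echelon form has 2 nonzero rows, and every pivot lies in the first 4 columns, so rank(P) = rank([P|b]) = 2.
The system is consistent.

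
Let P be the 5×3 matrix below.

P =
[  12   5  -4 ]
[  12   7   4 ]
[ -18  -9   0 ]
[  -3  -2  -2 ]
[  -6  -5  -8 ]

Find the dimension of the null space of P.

Row reduce to echelon form.
R2 ← R2 − R1: [0, 2, 8]
R3 ← R3 + (3/2)·R1: [0, -3/2, -6]
R4 ← R4 + (1/4)·R1: [0, -3/4, -3]
R5 ← R5 + (1/2)·R1: [0, -5/2, -10]
R3 ← R3 + (3/4)·R2: [0, 0, 0]
R4 ← R4 + (3/8)·R2: [0, 0, 0]
R5 ← R5 + (5/4)·R2: [0, 0, 0]
2 nonzero rows, so rank(P) = 2.
P has 3 columns; by rank–nullity, nullity = 3 − 2 = 1.

1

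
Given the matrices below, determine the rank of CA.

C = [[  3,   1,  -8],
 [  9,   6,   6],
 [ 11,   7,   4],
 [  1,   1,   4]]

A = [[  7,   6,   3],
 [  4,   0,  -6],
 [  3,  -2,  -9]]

2

First compute CA:
[[  1,  34,  75],
 [105,  42, -63],
 [117,  58, -45],
 [ 23,  -2, -39]]
Now row reduce the product.
R2 ← R2 − (105)·R1: [0, -3528, -7938]
R3 ← R3 − (117)·R1: [0, -3920, -8820]
R4 ← R4 − (23)·R1: [0, -784, -1764]
R3 ← R3 − (10/9)·R2: [0, 0, 0]
R4 ← R4 − (2/9)·R2: [0, 0, 0]
2 nonzero rows, so rank(CA) = 2.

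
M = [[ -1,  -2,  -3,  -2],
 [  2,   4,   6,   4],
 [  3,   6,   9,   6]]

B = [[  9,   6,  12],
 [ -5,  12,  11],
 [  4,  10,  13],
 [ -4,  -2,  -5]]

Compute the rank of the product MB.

1

First compute MB:
[[ -3, -56, -63],
 [  6, 112, 126],
 [  9, 168, 189]]
Now row reduce the product.
R2 ← R2 + (2)·R1: [0, 0, 0]
R3 ← R3 + (3)·R1: [0, 0, 0]
1 nonzero row, so rank(MB) = 1.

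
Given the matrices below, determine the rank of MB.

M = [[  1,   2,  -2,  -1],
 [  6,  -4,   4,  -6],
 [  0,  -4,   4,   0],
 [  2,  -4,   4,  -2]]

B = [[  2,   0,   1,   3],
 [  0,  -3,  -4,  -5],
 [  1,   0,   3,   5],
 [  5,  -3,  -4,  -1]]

2

First compute MB:
[[ -5,  -3,  -9, -16],
 [-14,  30,  58,  64],
 [  4,  12,  28,  40],
 [ -2,  18,  38,  48]]
Now row reduce the product.
R2 ← R2 − (14/5)·R1: [0, 192/5, 416/5, 544/5]
R3 ← R3 + (4/5)·R1: [0, 48/5, 104/5, 136/5]
R4 ← R4 − (2/5)·R1: [0, 96/5, 208/5, 272/5]
R3 ← R3 − (1/4)·R2: [0, 0, 0, 0]
R4 ← R4 − (1/2)·R2: [0, 0, 0, 0]
2 nonzero rows, so rank(MB) = 2.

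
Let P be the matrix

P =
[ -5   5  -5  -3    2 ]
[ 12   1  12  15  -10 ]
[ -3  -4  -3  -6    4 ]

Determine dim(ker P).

3

Row reduce to echelon form.
R2 ← R2 + (12/5)·R1: [0, 13, 0, 39/5, -26/5]
R3 ← R3 − (3/5)·R1: [0, -7, 0, -21/5, 14/5]
R3 ← R3 + (7/13)·R2: [0, 0, 0, 0, 0]
2 nonzero rows, so rank(P) = 2.
P has 5 columns; by rank–nullity, nullity = 5 − 2 = 3.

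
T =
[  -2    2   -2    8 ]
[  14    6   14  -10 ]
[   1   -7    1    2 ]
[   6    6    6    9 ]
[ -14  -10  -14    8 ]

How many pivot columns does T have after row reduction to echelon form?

Row reduce to echelon form.
R2 ← R2 + (7)·R1: [0, 20, 0, 46]
R3 ← R3 + (1/2)·R1: [0, -6, 0, 6]
R4 ← R4 + (3)·R1: [0, 12, 0, 33]
R5 ← R5 − (7)·R1: [0, -24, 0, -48]
R3 ← R3 + (3/10)·R2: [0, 0, 0, 99/5]
R4 ← R4 − (3/5)·R2: [0, 0, 0, 27/5]
R5 ← R5 + (6/5)·R2: [0, 0, 0, 36/5]
R4 ← R4 − (3/11)·R3: [0, 0, 0, 0]
R5 ← R5 − (4/11)·R3: [0, 0, 0, 0]
Echelon form has 3 nonzero rows, so rank(T) = 3.
Each nonzero row contributes one pivot column: 3 pivot columns.

3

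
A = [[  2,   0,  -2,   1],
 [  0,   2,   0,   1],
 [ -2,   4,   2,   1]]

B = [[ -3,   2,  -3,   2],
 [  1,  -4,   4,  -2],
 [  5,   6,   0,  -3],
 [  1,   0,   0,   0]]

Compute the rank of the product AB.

2

First compute AB:
[[-15,  -8,  -6,  10],
 [  3,  -8,   8,  -4],
 [ 21,  -8,  22, -18]]
Now row reduce the product.
R2 ← R2 + (1/5)·R1: [0, -48/5, 34/5, -2]
R3 ← R3 + (7/5)·R1: [0, -96/5, 68/5, -4]
R3 ← R3 − (2)·R2: [0, 0, 0, 0]
2 nonzero rows, so rank(AB) = 2.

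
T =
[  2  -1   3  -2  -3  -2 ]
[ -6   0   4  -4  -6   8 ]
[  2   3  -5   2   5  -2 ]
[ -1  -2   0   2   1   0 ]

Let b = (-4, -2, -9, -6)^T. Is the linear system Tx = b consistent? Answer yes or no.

no

Row reduce the augmented matrix [T | b].
R2 ← R2 + (3)·R1: [0, -3, 13, -10, -15, 2, -14]
R3 ← R3 − R1: [0, 4, -8, 4, 8, 0, -5]
R4 ← R4 + (1/2)·R1: [0, -5/2, 3/2, 1, -1/2, -1, -8]
R3 ← R3 + (4/3)·R2: [0, 0, 28/3, -28/3, -12, 8/3, -71/3]
R4 ← R4 − (5/6)·R2: [0, 0, -28/3, 28/3, 12, -8/3, 11/3]
R4 ← R4 + R3: [0, 0, 0, 0, 0, 0, -20]
The echelon form has 4 nonzero rows; the last pivot sits in the augmented column, so rank(T) = 3 but rank([T|b]) = 4.
Since the ranks differ, the system is inconsistent.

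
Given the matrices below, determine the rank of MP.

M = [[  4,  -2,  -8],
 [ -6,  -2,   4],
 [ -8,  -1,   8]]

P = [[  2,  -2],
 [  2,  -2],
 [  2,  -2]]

First compute MP:
[[-12,  12],
 [ -8,   8],
 [ -2,   2]]
Now row reduce the product.
R2 ← R2 − (2/3)·R1: [0, 0]
R3 ← R3 − (1/6)·R1: [0, 0]
1 nonzero row, so rank(MP) = 1.

1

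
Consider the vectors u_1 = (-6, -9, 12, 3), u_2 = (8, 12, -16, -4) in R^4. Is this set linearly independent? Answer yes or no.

Form the matrix with these vectors as rows and row reduce.
R2 ← R2 + (4/3)·R1: [0, 0, 0, 0]
1 nonzero row, so the 2 vectors span a space of dimension 1.
Since 1 < 2, the vectors are linearly dependent.

no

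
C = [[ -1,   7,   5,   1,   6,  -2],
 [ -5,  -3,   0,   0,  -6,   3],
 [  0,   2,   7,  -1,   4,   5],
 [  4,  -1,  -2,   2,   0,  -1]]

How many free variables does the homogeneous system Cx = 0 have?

2

Row reduce to echelon form.
R2 ← R2 − (5)·R1: [0, -38, -25, -5, -36, 13]
R4 ← R4 + (4)·R1: [0, 27, 18, 6, 24, -9]
R3 ← R3 + (1/19)·R2: [0, 0, 108/19, -24/19, 40/19, 108/19]
R4 ← R4 + (27/38)·R2: [0, 0, 9/38, 93/38, -30/19, 9/38]
R4 ← R4 − (1/24)·R3: [0, 0, 0, 5/2, -5/3, 0]
4 nonzero rows, so rank(C) = 4.
C has 6 columns; by rank–nullity, nullity = 6 − 4 = 2.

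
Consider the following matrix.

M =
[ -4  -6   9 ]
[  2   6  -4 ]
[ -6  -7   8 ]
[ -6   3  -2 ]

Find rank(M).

Row reduce to echelon form.
R2 ← R2 + (1/2)·R1: [0, 3, 1/2]
R3 ← R3 − (3/2)·R1: [0, 2, -11/2]
R4 ← R4 − (3/2)·R1: [0, 12, -31/2]
R3 ← R3 − (2/3)·R2: [0, 0, -35/6]
R4 ← R4 − (4)·R2: [0, 0, -35/2]
R4 ← R4 − (3)·R3: [0, 0, 0]
Echelon form has 3 nonzero rows, so rank(M) = 3.

3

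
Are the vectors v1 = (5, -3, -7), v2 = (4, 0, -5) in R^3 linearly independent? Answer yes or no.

Form the matrix with these vectors as rows and row reduce.
R2 ← R2 − (4/5)·R1: [0, 12/5, 3/5]
2 nonzero rows, so the 2 vectors span a space of dimension 2.
Since 2 = 2, the vectors are linearly independent.

yes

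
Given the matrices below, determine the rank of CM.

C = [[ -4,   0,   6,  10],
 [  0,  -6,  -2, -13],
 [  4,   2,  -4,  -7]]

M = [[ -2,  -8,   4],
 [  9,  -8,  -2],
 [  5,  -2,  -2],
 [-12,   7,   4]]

First compute CM:
[[-82,  90,  12],
 [ 92, -39, -36],
 [ 74, -89,  -8]]
Now row reduce the product.
R2 ← R2 + (46/41)·R1: [0, 2541/41, -924/41]
R3 ← R3 + (37/41)·R1: [0, -319/41, 116/41]
R3 ← R3 + (29/231)·R2: [0, 0, 0]
2 nonzero rows, so rank(CM) = 2.

2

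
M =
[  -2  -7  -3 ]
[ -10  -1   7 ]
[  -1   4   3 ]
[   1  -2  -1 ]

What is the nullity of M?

Row reduce to echelon form.
R2 ← R2 − (5)·R1: [0, 34, 22]
R3 ← R3 − (1/2)·R1: [0, 15/2, 9/2]
R4 ← R4 + (1/2)·R1: [0, -11/2, -5/2]
R3 ← R3 − (15/68)·R2: [0, 0, -6/17]
R4 ← R4 + (11/68)·R2: [0, 0, 18/17]
R4 ← R4 + (3)·R3: [0, 0, 0]
3 nonzero rows, so rank(M) = 3.
M has 3 columns; by rank–nullity, nullity = 3 − 3 = 0.

0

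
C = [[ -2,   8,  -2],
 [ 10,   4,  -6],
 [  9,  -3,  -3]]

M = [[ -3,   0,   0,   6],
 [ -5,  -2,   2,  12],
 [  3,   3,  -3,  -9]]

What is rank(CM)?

2

First compute CM:
[[-40, -22,  22, 102],
 [-68, -26,  26, 162],
 [-21,  -3,   3,  45]]
Now row reduce the product.
R2 ← R2 − (17/10)·R1: [0, 57/5, -57/5, -57/5]
R3 ← R3 − (21/40)·R1: [0, 171/20, -171/20, -171/20]
R3 ← R3 − (3/4)·R2: [0, 0, 0, 0]
2 nonzero rows, so rank(CM) = 2.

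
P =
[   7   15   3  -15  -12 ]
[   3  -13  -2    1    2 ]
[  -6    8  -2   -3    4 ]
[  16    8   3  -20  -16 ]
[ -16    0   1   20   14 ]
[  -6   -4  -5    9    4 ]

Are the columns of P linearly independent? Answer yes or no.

Row reduce P to echelon form.
R2 ← R2 − (3/7)·R1: [0, -136/7, -23/7, 52/7, 50/7]
R3 ← R3 + (6/7)·R1: [0, 146/7, 4/7, -111/7, -44/7]
R4 ← R4 − (16/7)·R1: [0, -184/7, -27/7, 100/7, 80/7]
R5 ← R5 + (16/7)·R1: [0, 240/7, 55/7, -100/7, -94/7]
R6 ← R6 + (6/7)·R1: [0, 62/7, -17/7, -27/7, -44/7]
R3 ← R3 + (73/68)·R2: [0, 0, -201/68, -134/17, 47/34]
R4 ← R4 − (23/17)·R2: [0, 0, 10/17, 72/17, 30/17]
R5 ← R5 + (30/17)·R2: [0, 0, 35/17, -20/17, -14/17]
R6 ← R6 + (31/68)·R2: [0, 0, -267/68, -8/17, -103/34]
R4 ← R4 + (40/201)·R3: [0, 0, 0, 8/3, 410/201]
R5 ← R5 + (140/201)·R3: [0, 0, 0, -20/3, 28/201]
R6 ← R6 − (89/67)·R3: [0, 0, 0, 10, -326/67]
R5 ← R5 + (5/2)·R4: [0, 0, 0, 0, 351/67]
R6 ← R6 − (15/4)·R4: [0, 0, 0, 0, -1677/134]
R6 ← R6 + (43/18)·R5: [0, 0, 0, 0, 0]
5 pivots among 5 columns.
Every column is a pivot column, so the columns are linearly independent.

yes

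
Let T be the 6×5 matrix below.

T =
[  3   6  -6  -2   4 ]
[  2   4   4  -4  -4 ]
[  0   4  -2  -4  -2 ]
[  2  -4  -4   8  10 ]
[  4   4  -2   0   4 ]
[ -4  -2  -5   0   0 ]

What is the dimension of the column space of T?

Row reduce to echelon form.
R2 ← R2 − (2/3)·R1: [0, 0, 8, -8/3, -20/3]
R4 ← R4 − (2/3)·R1: [0, -8, 0, 28/3, 22/3]
R5 ← R5 − (4/3)·R1: [0, -4, 6, 8/3, -4/3]
R6 ← R6 + (4/3)·R1: [0, 6, -13, -8/3, 16/3]
Swap R2 ↔ R3
R4 ← R4 + (2)·R2: [0, 0, -4, 4/3, 10/3]
R5 ← R5 + R2: [0, 0, 4, -4/3, -10/3]
R6 ← R6 − (3/2)·R2: [0, 0, -10, 10/3, 25/3]
R4 ← R4 + (1/2)·R3: [0, 0, 0, 0, 0]
R5 ← R5 − (1/2)·R3: [0, 0, 0, 0, 0]
R6 ← R6 + (5/4)·R3: [0, 0, 0, 0, 0]
Echelon form has 3 nonzero rows, so rank(T) = 3.
The column space has dimension equal to the rank: 3.

3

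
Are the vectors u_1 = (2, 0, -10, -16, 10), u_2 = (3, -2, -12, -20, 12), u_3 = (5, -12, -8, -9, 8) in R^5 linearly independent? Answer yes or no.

yes

Form the matrix with these vectors as rows and row reduce.
R2 ← R2 − (3/2)·R1: [0, -2, 3, 4, -3]
R3 ← R3 − (5/2)·R1: [0, -12, 17, 31, -17]
R3 ← R3 − (6)·R2: [0, 0, -1, 7, 1]
3 nonzero rows, so the 3 vectors span a space of dimension 3.
Since 3 = 3, the vectors are linearly independent.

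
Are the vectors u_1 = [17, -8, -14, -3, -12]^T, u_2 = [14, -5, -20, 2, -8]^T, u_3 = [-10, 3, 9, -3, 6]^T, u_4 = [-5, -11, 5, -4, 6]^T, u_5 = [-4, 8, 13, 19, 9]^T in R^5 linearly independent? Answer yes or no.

yes

Form the matrix with these vectors as rows and row reduce.
R2 ← R2 − (14/17)·R1: [0, 27/17, -144/17, 76/17, 32/17]
R3 ← R3 + (10/17)·R1: [0, -29/17, 13/17, -81/17, -18/17]
R4 ← R4 + (5/17)·R1: [0, -227/17, 15/17, -83/17, 42/17]
R5 ← R5 + (4/17)·R1: [0, 104/17, 165/17, 311/17, 105/17]
R3 ← R3 + (29/27)·R2: [0, 0, -25/3, 1/27, 26/27]
R4 ← R4 + (227/27)·R2: [0, 0, -211/3, 883/27, 494/27]
R5 ← R5 − (104/27)·R2: [0, 0, 127/3, 29/27, -29/27]
R4 ← R4 − (211/25)·R3: [0, 0, 0, 7288/225, 2288/225]
R5 ← R5 + (127/25)·R3: [0, 0, 0, 284/225, 859/225]
R5 ← R5 − (71/1822)·R4: [0, 0, 0, 0, 3117/911]
5 nonzero rows, so the 5 vectors span a space of dimension 5.
Since 5 = 5, the vectors are linearly independent.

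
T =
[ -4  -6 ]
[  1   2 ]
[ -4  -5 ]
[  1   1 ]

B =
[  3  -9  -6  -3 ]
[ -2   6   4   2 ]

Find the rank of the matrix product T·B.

First compute TB:
[[  0,   0,   0,   0],
 [ -1,   3,   2,   1],
 [ -2,   6,   4,   2],
 [  1,  -3,  -2,  -1]]
Now row reduce the product.
Swap R1 ↔ R2
R3 ← R3 − (2)·R1: [0, 0, 0, 0]
R4 ← R4 + R1: [0, 0, 0, 0]
1 nonzero row, so rank(TB) = 1.

1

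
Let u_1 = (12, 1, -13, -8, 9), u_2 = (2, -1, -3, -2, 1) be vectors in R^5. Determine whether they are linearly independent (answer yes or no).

yes

Form the matrix with these vectors as rows and row reduce.
R2 ← R2 − (1/6)·R1: [0, -7/6, -5/6, -2/3, -1/2]
2 nonzero rows, so the 2 vectors span a space of dimension 2.
Since 2 = 2, the vectors are linearly independent.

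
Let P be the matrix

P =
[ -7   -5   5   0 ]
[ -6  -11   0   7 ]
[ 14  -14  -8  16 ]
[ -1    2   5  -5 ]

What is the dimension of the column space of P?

4

Row reduce to echelon form.
R2 ← R2 − (6/7)·R1: [0, -47/7, -30/7, 7]
R3 ← R3 + (2)·R1: [0, -24, 2, 16]
R4 ← R4 − (1/7)·R1: [0, 19/7, 30/7, -5]
R3 ← R3 − (168/47)·R2: [0, 0, 814/47, -424/47]
R4 ← R4 + (19/47)·R2: [0, 0, 120/47, -102/47]
R4 ← R4 − (60/407)·R3: [0, 0, 0, -342/407]
Echelon form has 4 nonzero rows, so rank(P) = 4.
The column space has dimension equal to the rank: 4.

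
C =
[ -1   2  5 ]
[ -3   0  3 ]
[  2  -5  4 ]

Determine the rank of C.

3

Row reduce to echelon form.
R2 ← R2 − (3)·R1: [0, -6, -12]
R3 ← R3 + (2)·R1: [0, -1, 14]
R3 ← R3 − (1/6)·R2: [0, 0, 16]
Echelon form has 3 nonzero rows, so rank(C) = 3.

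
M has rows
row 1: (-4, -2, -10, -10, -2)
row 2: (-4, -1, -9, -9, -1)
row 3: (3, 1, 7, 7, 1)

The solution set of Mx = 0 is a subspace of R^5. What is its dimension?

3

Row reduce to echelon form.
R2 ← R2 − R1: [0, 1, 1, 1, 1]
R3 ← R3 + (3/4)·R1: [0, -1/2, -1/2, -1/2, -1/2]
R3 ← R3 + (1/2)·R2: [0, 0, 0, 0, 0]
2 nonzero rows, so rank(M) = 2.
M has 5 columns; by rank–nullity, nullity = 5 − 2 = 3.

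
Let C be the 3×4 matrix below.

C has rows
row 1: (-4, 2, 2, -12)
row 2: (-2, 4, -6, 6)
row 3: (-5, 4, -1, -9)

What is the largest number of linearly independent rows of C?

Row reduce to echelon form.
R2 ← R2 − (1/2)·R1: [0, 3, -7, 12]
R3 ← R3 − (5/4)·R1: [0, 3/2, -7/2, 6]
R3 ← R3 − (1/2)·R2: [0, 0, 0, 0]
Echelon form has 2 nonzero rows, so rank(C) = 2.
The rank gives the maximum number of linearly independent rows: 2.

2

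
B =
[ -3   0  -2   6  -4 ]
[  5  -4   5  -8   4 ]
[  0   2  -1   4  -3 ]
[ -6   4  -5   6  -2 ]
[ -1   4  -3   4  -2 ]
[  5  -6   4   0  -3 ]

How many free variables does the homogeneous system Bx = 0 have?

Row reduce to echelon form.
R2 ← R2 + (5/3)·R1: [0, -4, 5/3, 2, -8/3]
R4 ← R4 − (2)·R1: [0, 4, -1, -6, 6]
R5 ← R5 − (1/3)·R1: [0, 4, -7/3, 2, -2/3]
R6 ← R6 + (5/3)·R1: [0, -6, 2/3, 10, -29/3]
R3 ← R3 + (1/2)·R2: [0, 0, -1/6, 5, -13/3]
R4 ← R4 + R2: [0, 0, 2/3, -4, 10/3]
R5 ← R5 + R2: [0, 0, -2/3, 4, -10/3]
R6 ← R6 − (3/2)·R2: [0, 0, -11/6, 7, -17/3]
R4 ← R4 + (4)·R3: [0, 0, 0, 16, -14]
R5 ← R5 − (4)·R3: [0, 0, 0, -16, 14]
R6 ← R6 − (11)·R3: [0, 0, 0, -48, 42]
R5 ← R5 + R4: [0, 0, 0, 0, 0]
R6 ← R6 + (3)·R4: [0, 0, 0, 0, 0]
4 nonzero rows, so rank(B) = 4.
B has 5 columns; by rank–nullity, nullity = 5 − 4 = 1.

1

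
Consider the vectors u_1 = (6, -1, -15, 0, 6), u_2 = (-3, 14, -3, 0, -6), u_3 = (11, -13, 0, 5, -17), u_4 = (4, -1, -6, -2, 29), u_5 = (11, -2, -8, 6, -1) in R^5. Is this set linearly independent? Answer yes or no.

Form the matrix with these vectors as rows and row reduce.
R2 ← R2 + (1/2)·R1: [0, 27/2, -21/2, 0, -3]
R3 ← R3 − (11/6)·R1: [0, -67/6, 55/2, 5, -28]
R4 ← R4 − (2/3)·R1: [0, -1/3, 4, -2, 25]
R5 ← R5 − (11/6)·R1: [0, -1/6, 39/2, 6, -12]
R3 ← R3 + (67/81)·R2: [0, 0, 508/27, 5, -823/27]
R4 ← R4 + (2/81)·R2: [0, 0, 101/27, -2, 673/27]
R5 ← R5 + (1/81)·R2: [0, 0, 523/27, 6, -325/27]
R4 ← R4 − (101/508)·R3: [0, 0, 0, -1521/508, 15741/508]
R5 ← R5 − (523/508)·R3: [0, 0, 0, 433/508, 9827/508]
R5 ← R5 + (433/1521)·R4: [0, 0, 0, 0, 4760/169]
5 nonzero rows, so the 5 vectors span a space of dimension 5.
Since 5 = 5, the vectors are linearly independent.

yes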